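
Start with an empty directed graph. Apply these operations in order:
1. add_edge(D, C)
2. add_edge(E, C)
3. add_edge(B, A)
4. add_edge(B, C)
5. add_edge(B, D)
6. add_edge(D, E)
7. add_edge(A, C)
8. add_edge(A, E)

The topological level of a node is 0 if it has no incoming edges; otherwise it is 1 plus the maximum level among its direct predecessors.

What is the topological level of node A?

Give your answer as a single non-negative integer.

Op 1: add_edge(D, C). Edges now: 1
Op 2: add_edge(E, C). Edges now: 2
Op 3: add_edge(B, A). Edges now: 3
Op 4: add_edge(B, C). Edges now: 4
Op 5: add_edge(B, D). Edges now: 5
Op 6: add_edge(D, E). Edges now: 6
Op 7: add_edge(A, C). Edges now: 7
Op 8: add_edge(A, E). Edges now: 8
Compute levels (Kahn BFS):
  sources (in-degree 0): B
  process B: level=0
    B->A: in-degree(A)=0, level(A)=1, enqueue
    B->C: in-degree(C)=3, level(C)>=1
    B->D: in-degree(D)=0, level(D)=1, enqueue
  process A: level=1
    A->C: in-degree(C)=2, level(C)>=2
    A->E: in-degree(E)=1, level(E)>=2
  process D: level=1
    D->C: in-degree(C)=1, level(C)>=2
    D->E: in-degree(E)=0, level(E)=2, enqueue
  process E: level=2
    E->C: in-degree(C)=0, level(C)=3, enqueue
  process C: level=3
All levels: A:1, B:0, C:3, D:1, E:2
level(A) = 1

Answer: 1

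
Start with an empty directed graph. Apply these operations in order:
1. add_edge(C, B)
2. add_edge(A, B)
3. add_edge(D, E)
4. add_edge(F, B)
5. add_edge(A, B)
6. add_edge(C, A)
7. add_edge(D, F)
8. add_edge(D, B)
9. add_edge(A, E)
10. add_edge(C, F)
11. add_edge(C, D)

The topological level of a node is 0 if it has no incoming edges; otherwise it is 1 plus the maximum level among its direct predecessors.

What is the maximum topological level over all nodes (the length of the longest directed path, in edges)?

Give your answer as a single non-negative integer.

Answer: 3

Derivation:
Op 1: add_edge(C, B). Edges now: 1
Op 2: add_edge(A, B). Edges now: 2
Op 3: add_edge(D, E). Edges now: 3
Op 4: add_edge(F, B). Edges now: 4
Op 5: add_edge(A, B) (duplicate, no change). Edges now: 4
Op 6: add_edge(C, A). Edges now: 5
Op 7: add_edge(D, F). Edges now: 6
Op 8: add_edge(D, B). Edges now: 7
Op 9: add_edge(A, E). Edges now: 8
Op 10: add_edge(C, F). Edges now: 9
Op 11: add_edge(C, D). Edges now: 10
Compute levels (Kahn BFS):
  sources (in-degree 0): C
  process C: level=0
    C->A: in-degree(A)=0, level(A)=1, enqueue
    C->B: in-degree(B)=3, level(B)>=1
    C->D: in-degree(D)=0, level(D)=1, enqueue
    C->F: in-degree(F)=1, level(F)>=1
  process A: level=1
    A->B: in-degree(B)=2, level(B)>=2
    A->E: in-degree(E)=1, level(E)>=2
  process D: level=1
    D->B: in-degree(B)=1, level(B)>=2
    D->E: in-degree(E)=0, level(E)=2, enqueue
    D->F: in-degree(F)=0, level(F)=2, enqueue
  process E: level=2
  process F: level=2
    F->B: in-degree(B)=0, level(B)=3, enqueue
  process B: level=3
All levels: A:1, B:3, C:0, D:1, E:2, F:2
max level = 3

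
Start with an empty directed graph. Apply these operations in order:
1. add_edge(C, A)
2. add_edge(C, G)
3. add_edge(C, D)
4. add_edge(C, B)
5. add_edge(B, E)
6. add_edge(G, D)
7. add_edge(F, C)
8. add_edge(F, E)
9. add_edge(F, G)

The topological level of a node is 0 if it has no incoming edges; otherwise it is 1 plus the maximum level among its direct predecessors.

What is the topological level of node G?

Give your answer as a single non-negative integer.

Op 1: add_edge(C, A). Edges now: 1
Op 2: add_edge(C, G). Edges now: 2
Op 3: add_edge(C, D). Edges now: 3
Op 4: add_edge(C, B). Edges now: 4
Op 5: add_edge(B, E). Edges now: 5
Op 6: add_edge(G, D). Edges now: 6
Op 7: add_edge(F, C). Edges now: 7
Op 8: add_edge(F, E). Edges now: 8
Op 9: add_edge(F, G). Edges now: 9
Compute levels (Kahn BFS):
  sources (in-degree 0): F
  process F: level=0
    F->C: in-degree(C)=0, level(C)=1, enqueue
    F->E: in-degree(E)=1, level(E)>=1
    F->G: in-degree(G)=1, level(G)>=1
  process C: level=1
    C->A: in-degree(A)=0, level(A)=2, enqueue
    C->B: in-degree(B)=0, level(B)=2, enqueue
    C->D: in-degree(D)=1, level(D)>=2
    C->G: in-degree(G)=0, level(G)=2, enqueue
  process A: level=2
  process B: level=2
    B->E: in-degree(E)=0, level(E)=3, enqueue
  process G: level=2
    G->D: in-degree(D)=0, level(D)=3, enqueue
  process E: level=3
  process D: level=3
All levels: A:2, B:2, C:1, D:3, E:3, F:0, G:2
level(G) = 2

Answer: 2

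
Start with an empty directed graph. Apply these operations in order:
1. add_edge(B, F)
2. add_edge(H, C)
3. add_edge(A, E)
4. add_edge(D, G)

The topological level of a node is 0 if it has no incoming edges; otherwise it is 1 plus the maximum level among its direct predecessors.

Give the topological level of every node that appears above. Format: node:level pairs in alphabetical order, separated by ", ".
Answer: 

Op 1: add_edge(B, F). Edges now: 1
Op 2: add_edge(H, C). Edges now: 2
Op 3: add_edge(A, E). Edges now: 3
Op 4: add_edge(D, G). Edges now: 4
Compute levels (Kahn BFS):
  sources (in-degree 0): A, B, D, H
  process A: level=0
    A->E: in-degree(E)=0, level(E)=1, enqueue
  process B: level=0
    B->F: in-degree(F)=0, level(F)=1, enqueue
  process D: level=0
    D->G: in-degree(G)=0, level(G)=1, enqueue
  process H: level=0
    H->C: in-degree(C)=0, level(C)=1, enqueue
  process E: level=1
  process F: level=1
  process G: level=1
  process C: level=1
All levels: A:0, B:0, C:1, D:0, E:1, F:1, G:1, H:0

Answer: A:0, B:0, C:1, D:0, E:1, F:1, G:1, H:0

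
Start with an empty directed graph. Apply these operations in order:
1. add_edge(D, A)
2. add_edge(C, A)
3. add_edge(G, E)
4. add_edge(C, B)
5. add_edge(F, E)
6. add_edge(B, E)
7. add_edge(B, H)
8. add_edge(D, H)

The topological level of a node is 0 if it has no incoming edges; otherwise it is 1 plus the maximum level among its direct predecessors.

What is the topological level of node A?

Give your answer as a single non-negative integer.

Answer: 1

Derivation:
Op 1: add_edge(D, A). Edges now: 1
Op 2: add_edge(C, A). Edges now: 2
Op 3: add_edge(G, E). Edges now: 3
Op 4: add_edge(C, B). Edges now: 4
Op 5: add_edge(F, E). Edges now: 5
Op 6: add_edge(B, E). Edges now: 6
Op 7: add_edge(B, H). Edges now: 7
Op 8: add_edge(D, H). Edges now: 8
Compute levels (Kahn BFS):
  sources (in-degree 0): C, D, F, G
  process C: level=0
    C->A: in-degree(A)=1, level(A)>=1
    C->B: in-degree(B)=0, level(B)=1, enqueue
  process D: level=0
    D->A: in-degree(A)=0, level(A)=1, enqueue
    D->H: in-degree(H)=1, level(H)>=1
  process F: level=0
    F->E: in-degree(E)=2, level(E)>=1
  process G: level=0
    G->E: in-degree(E)=1, level(E)>=1
  process B: level=1
    B->E: in-degree(E)=0, level(E)=2, enqueue
    B->H: in-degree(H)=0, level(H)=2, enqueue
  process A: level=1
  process E: level=2
  process H: level=2
All levels: A:1, B:1, C:0, D:0, E:2, F:0, G:0, H:2
level(A) = 1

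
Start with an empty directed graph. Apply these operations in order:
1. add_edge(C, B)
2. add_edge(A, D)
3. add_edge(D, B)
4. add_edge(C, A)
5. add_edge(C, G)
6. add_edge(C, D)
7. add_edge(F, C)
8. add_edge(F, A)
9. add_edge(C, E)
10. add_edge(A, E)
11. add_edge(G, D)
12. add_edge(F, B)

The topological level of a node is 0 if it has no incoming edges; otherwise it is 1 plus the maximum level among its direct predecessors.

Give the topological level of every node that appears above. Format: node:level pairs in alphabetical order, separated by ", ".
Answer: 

Op 1: add_edge(C, B). Edges now: 1
Op 2: add_edge(A, D). Edges now: 2
Op 3: add_edge(D, B). Edges now: 3
Op 4: add_edge(C, A). Edges now: 4
Op 5: add_edge(C, G). Edges now: 5
Op 6: add_edge(C, D). Edges now: 6
Op 7: add_edge(F, C). Edges now: 7
Op 8: add_edge(F, A). Edges now: 8
Op 9: add_edge(C, E). Edges now: 9
Op 10: add_edge(A, E). Edges now: 10
Op 11: add_edge(G, D). Edges now: 11
Op 12: add_edge(F, B). Edges now: 12
Compute levels (Kahn BFS):
  sources (in-degree 0): F
  process F: level=0
    F->A: in-degree(A)=1, level(A)>=1
    F->B: in-degree(B)=2, level(B)>=1
    F->C: in-degree(C)=0, level(C)=1, enqueue
  process C: level=1
    C->A: in-degree(A)=0, level(A)=2, enqueue
    C->B: in-degree(B)=1, level(B)>=2
    C->D: in-degree(D)=2, level(D)>=2
    C->E: in-degree(E)=1, level(E)>=2
    C->G: in-degree(G)=0, level(G)=2, enqueue
  process A: level=2
    A->D: in-degree(D)=1, level(D)>=3
    A->E: in-degree(E)=0, level(E)=3, enqueue
  process G: level=2
    G->D: in-degree(D)=0, level(D)=3, enqueue
  process E: level=3
  process D: level=3
    D->B: in-degree(B)=0, level(B)=4, enqueue
  process B: level=4
All levels: A:2, B:4, C:1, D:3, E:3, F:0, G:2

Answer: A:2, B:4, C:1, D:3, E:3, F:0, G:2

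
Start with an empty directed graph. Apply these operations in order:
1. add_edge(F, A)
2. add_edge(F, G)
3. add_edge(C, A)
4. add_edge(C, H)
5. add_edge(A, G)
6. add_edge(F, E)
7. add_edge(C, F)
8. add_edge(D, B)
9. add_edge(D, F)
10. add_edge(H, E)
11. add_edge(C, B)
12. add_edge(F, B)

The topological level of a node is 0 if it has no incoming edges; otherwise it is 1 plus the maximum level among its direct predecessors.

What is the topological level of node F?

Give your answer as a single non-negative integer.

Answer: 1

Derivation:
Op 1: add_edge(F, A). Edges now: 1
Op 2: add_edge(F, G). Edges now: 2
Op 3: add_edge(C, A). Edges now: 3
Op 4: add_edge(C, H). Edges now: 4
Op 5: add_edge(A, G). Edges now: 5
Op 6: add_edge(F, E). Edges now: 6
Op 7: add_edge(C, F). Edges now: 7
Op 8: add_edge(D, B). Edges now: 8
Op 9: add_edge(D, F). Edges now: 9
Op 10: add_edge(H, E). Edges now: 10
Op 11: add_edge(C, B). Edges now: 11
Op 12: add_edge(F, B). Edges now: 12
Compute levels (Kahn BFS):
  sources (in-degree 0): C, D
  process C: level=0
    C->A: in-degree(A)=1, level(A)>=1
    C->B: in-degree(B)=2, level(B)>=1
    C->F: in-degree(F)=1, level(F)>=1
    C->H: in-degree(H)=0, level(H)=1, enqueue
  process D: level=0
    D->B: in-degree(B)=1, level(B)>=1
    D->F: in-degree(F)=0, level(F)=1, enqueue
  process H: level=1
    H->E: in-degree(E)=1, level(E)>=2
  process F: level=1
    F->A: in-degree(A)=0, level(A)=2, enqueue
    F->B: in-degree(B)=0, level(B)=2, enqueue
    F->E: in-degree(E)=0, level(E)=2, enqueue
    F->G: in-degree(G)=1, level(G)>=2
  process A: level=2
    A->G: in-degree(G)=0, level(G)=3, enqueue
  process B: level=2
  process E: level=2
  process G: level=3
All levels: A:2, B:2, C:0, D:0, E:2, F:1, G:3, H:1
level(F) = 1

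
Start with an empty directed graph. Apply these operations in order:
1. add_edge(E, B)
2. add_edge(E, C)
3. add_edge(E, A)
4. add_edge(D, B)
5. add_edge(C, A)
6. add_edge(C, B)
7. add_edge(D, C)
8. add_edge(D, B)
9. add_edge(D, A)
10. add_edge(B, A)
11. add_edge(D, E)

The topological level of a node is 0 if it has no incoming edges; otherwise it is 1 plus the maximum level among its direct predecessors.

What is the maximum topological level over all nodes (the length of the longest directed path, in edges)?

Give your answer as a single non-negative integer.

Op 1: add_edge(E, B). Edges now: 1
Op 2: add_edge(E, C). Edges now: 2
Op 3: add_edge(E, A). Edges now: 3
Op 4: add_edge(D, B). Edges now: 4
Op 5: add_edge(C, A). Edges now: 5
Op 6: add_edge(C, B). Edges now: 6
Op 7: add_edge(D, C). Edges now: 7
Op 8: add_edge(D, B) (duplicate, no change). Edges now: 7
Op 9: add_edge(D, A). Edges now: 8
Op 10: add_edge(B, A). Edges now: 9
Op 11: add_edge(D, E). Edges now: 10
Compute levels (Kahn BFS):
  sources (in-degree 0): D
  process D: level=0
    D->A: in-degree(A)=3, level(A)>=1
    D->B: in-degree(B)=2, level(B)>=1
    D->C: in-degree(C)=1, level(C)>=1
    D->E: in-degree(E)=0, level(E)=1, enqueue
  process E: level=1
    E->A: in-degree(A)=2, level(A)>=2
    E->B: in-degree(B)=1, level(B)>=2
    E->C: in-degree(C)=0, level(C)=2, enqueue
  process C: level=2
    C->A: in-degree(A)=1, level(A)>=3
    C->B: in-degree(B)=0, level(B)=3, enqueue
  process B: level=3
    B->A: in-degree(A)=0, level(A)=4, enqueue
  process A: level=4
All levels: A:4, B:3, C:2, D:0, E:1
max level = 4

Answer: 4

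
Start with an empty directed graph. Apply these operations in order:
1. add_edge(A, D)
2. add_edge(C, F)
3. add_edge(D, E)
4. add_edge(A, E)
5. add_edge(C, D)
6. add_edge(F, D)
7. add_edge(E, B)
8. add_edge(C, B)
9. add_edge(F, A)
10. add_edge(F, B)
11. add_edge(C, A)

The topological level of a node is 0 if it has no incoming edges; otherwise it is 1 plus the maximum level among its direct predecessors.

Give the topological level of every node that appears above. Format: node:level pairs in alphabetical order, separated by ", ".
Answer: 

Op 1: add_edge(A, D). Edges now: 1
Op 2: add_edge(C, F). Edges now: 2
Op 3: add_edge(D, E). Edges now: 3
Op 4: add_edge(A, E). Edges now: 4
Op 5: add_edge(C, D). Edges now: 5
Op 6: add_edge(F, D). Edges now: 6
Op 7: add_edge(E, B). Edges now: 7
Op 8: add_edge(C, B). Edges now: 8
Op 9: add_edge(F, A). Edges now: 9
Op 10: add_edge(F, B). Edges now: 10
Op 11: add_edge(C, A). Edges now: 11
Compute levels (Kahn BFS):
  sources (in-degree 0): C
  process C: level=0
    C->A: in-degree(A)=1, level(A)>=1
    C->B: in-degree(B)=2, level(B)>=1
    C->D: in-degree(D)=2, level(D)>=1
    C->F: in-degree(F)=0, level(F)=1, enqueue
  process F: level=1
    F->A: in-degree(A)=0, level(A)=2, enqueue
    F->B: in-degree(B)=1, level(B)>=2
    F->D: in-degree(D)=1, level(D)>=2
  process A: level=2
    A->D: in-degree(D)=0, level(D)=3, enqueue
    A->E: in-degree(E)=1, level(E)>=3
  process D: level=3
    D->E: in-degree(E)=0, level(E)=4, enqueue
  process E: level=4
    E->B: in-degree(B)=0, level(B)=5, enqueue
  process B: level=5
All levels: A:2, B:5, C:0, D:3, E:4, F:1

Answer: A:2, B:5, C:0, D:3, E:4, F:1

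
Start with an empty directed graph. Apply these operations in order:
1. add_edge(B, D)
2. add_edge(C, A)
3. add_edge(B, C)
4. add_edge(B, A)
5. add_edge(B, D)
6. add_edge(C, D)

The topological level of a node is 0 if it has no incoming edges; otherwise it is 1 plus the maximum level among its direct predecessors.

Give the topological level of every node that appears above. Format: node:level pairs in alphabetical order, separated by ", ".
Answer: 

Answer: A:2, B:0, C:1, D:2

Derivation:
Op 1: add_edge(B, D). Edges now: 1
Op 2: add_edge(C, A). Edges now: 2
Op 3: add_edge(B, C). Edges now: 3
Op 4: add_edge(B, A). Edges now: 4
Op 5: add_edge(B, D) (duplicate, no change). Edges now: 4
Op 6: add_edge(C, D). Edges now: 5
Compute levels (Kahn BFS):
  sources (in-degree 0): B
  process B: level=0
    B->A: in-degree(A)=1, level(A)>=1
    B->C: in-degree(C)=0, level(C)=1, enqueue
    B->D: in-degree(D)=1, level(D)>=1
  process C: level=1
    C->A: in-degree(A)=0, level(A)=2, enqueue
    C->D: in-degree(D)=0, level(D)=2, enqueue
  process A: level=2
  process D: level=2
All levels: A:2, B:0, C:1, D:2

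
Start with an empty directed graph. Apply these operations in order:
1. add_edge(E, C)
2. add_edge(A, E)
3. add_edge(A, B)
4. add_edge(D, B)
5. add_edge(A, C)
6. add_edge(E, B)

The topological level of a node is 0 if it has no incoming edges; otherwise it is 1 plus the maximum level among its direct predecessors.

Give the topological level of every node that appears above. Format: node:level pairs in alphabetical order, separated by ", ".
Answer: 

Op 1: add_edge(E, C). Edges now: 1
Op 2: add_edge(A, E). Edges now: 2
Op 3: add_edge(A, B). Edges now: 3
Op 4: add_edge(D, B). Edges now: 4
Op 5: add_edge(A, C). Edges now: 5
Op 6: add_edge(E, B). Edges now: 6
Compute levels (Kahn BFS):
  sources (in-degree 0): A, D
  process A: level=0
    A->B: in-degree(B)=2, level(B)>=1
    A->C: in-degree(C)=1, level(C)>=1
    A->E: in-degree(E)=0, level(E)=1, enqueue
  process D: level=0
    D->B: in-degree(B)=1, level(B)>=1
  process E: level=1
    E->B: in-degree(B)=0, level(B)=2, enqueue
    E->C: in-degree(C)=0, level(C)=2, enqueue
  process B: level=2
  process C: level=2
All levels: A:0, B:2, C:2, D:0, E:1

Answer: A:0, B:2, C:2, D:0, E:1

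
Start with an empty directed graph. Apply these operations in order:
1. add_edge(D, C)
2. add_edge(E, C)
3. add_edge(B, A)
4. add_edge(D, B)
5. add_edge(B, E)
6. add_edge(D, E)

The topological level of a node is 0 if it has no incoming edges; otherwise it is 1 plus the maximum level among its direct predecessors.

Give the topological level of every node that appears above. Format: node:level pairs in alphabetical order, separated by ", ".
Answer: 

Answer: A:2, B:1, C:3, D:0, E:2

Derivation:
Op 1: add_edge(D, C). Edges now: 1
Op 2: add_edge(E, C). Edges now: 2
Op 3: add_edge(B, A). Edges now: 3
Op 4: add_edge(D, B). Edges now: 4
Op 5: add_edge(B, E). Edges now: 5
Op 6: add_edge(D, E). Edges now: 6
Compute levels (Kahn BFS):
  sources (in-degree 0): D
  process D: level=0
    D->B: in-degree(B)=0, level(B)=1, enqueue
    D->C: in-degree(C)=1, level(C)>=1
    D->E: in-degree(E)=1, level(E)>=1
  process B: level=1
    B->A: in-degree(A)=0, level(A)=2, enqueue
    B->E: in-degree(E)=0, level(E)=2, enqueue
  process A: level=2
  process E: level=2
    E->C: in-degree(C)=0, level(C)=3, enqueue
  process C: level=3
All levels: A:2, B:1, C:3, D:0, E:2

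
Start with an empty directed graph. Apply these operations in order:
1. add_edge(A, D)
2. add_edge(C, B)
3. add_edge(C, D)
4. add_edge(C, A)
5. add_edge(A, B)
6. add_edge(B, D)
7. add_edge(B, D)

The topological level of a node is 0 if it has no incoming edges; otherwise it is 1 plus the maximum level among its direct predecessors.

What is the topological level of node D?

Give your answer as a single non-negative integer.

Op 1: add_edge(A, D). Edges now: 1
Op 2: add_edge(C, B). Edges now: 2
Op 3: add_edge(C, D). Edges now: 3
Op 4: add_edge(C, A). Edges now: 4
Op 5: add_edge(A, B). Edges now: 5
Op 6: add_edge(B, D). Edges now: 6
Op 7: add_edge(B, D) (duplicate, no change). Edges now: 6
Compute levels (Kahn BFS):
  sources (in-degree 0): C
  process C: level=0
    C->A: in-degree(A)=0, level(A)=1, enqueue
    C->B: in-degree(B)=1, level(B)>=1
    C->D: in-degree(D)=2, level(D)>=1
  process A: level=1
    A->B: in-degree(B)=0, level(B)=2, enqueue
    A->D: in-degree(D)=1, level(D)>=2
  process B: level=2
    B->D: in-degree(D)=0, level(D)=3, enqueue
  process D: level=3
All levels: A:1, B:2, C:0, D:3
level(D) = 3

Answer: 3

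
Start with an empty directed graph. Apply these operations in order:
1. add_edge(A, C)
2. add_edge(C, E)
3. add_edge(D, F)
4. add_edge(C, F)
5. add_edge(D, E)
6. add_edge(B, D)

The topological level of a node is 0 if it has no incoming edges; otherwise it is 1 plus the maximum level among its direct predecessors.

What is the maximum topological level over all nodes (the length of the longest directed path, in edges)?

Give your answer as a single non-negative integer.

Answer: 2

Derivation:
Op 1: add_edge(A, C). Edges now: 1
Op 2: add_edge(C, E). Edges now: 2
Op 3: add_edge(D, F). Edges now: 3
Op 4: add_edge(C, F). Edges now: 4
Op 5: add_edge(D, E). Edges now: 5
Op 6: add_edge(B, D). Edges now: 6
Compute levels (Kahn BFS):
  sources (in-degree 0): A, B
  process A: level=0
    A->C: in-degree(C)=0, level(C)=1, enqueue
  process B: level=0
    B->D: in-degree(D)=0, level(D)=1, enqueue
  process C: level=1
    C->E: in-degree(E)=1, level(E)>=2
    C->F: in-degree(F)=1, level(F)>=2
  process D: level=1
    D->E: in-degree(E)=0, level(E)=2, enqueue
    D->F: in-degree(F)=0, level(F)=2, enqueue
  process E: level=2
  process F: level=2
All levels: A:0, B:0, C:1, D:1, E:2, F:2
max level = 2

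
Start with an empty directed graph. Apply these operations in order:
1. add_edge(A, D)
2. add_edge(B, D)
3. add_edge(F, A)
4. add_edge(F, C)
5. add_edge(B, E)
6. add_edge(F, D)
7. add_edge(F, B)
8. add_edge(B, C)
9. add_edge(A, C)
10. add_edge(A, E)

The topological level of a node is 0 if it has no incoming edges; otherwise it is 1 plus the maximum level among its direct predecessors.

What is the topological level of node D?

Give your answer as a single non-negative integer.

Answer: 2

Derivation:
Op 1: add_edge(A, D). Edges now: 1
Op 2: add_edge(B, D). Edges now: 2
Op 3: add_edge(F, A). Edges now: 3
Op 4: add_edge(F, C). Edges now: 4
Op 5: add_edge(B, E). Edges now: 5
Op 6: add_edge(F, D). Edges now: 6
Op 7: add_edge(F, B). Edges now: 7
Op 8: add_edge(B, C). Edges now: 8
Op 9: add_edge(A, C). Edges now: 9
Op 10: add_edge(A, E). Edges now: 10
Compute levels (Kahn BFS):
  sources (in-degree 0): F
  process F: level=0
    F->A: in-degree(A)=0, level(A)=1, enqueue
    F->B: in-degree(B)=0, level(B)=1, enqueue
    F->C: in-degree(C)=2, level(C)>=1
    F->D: in-degree(D)=2, level(D)>=1
  process A: level=1
    A->C: in-degree(C)=1, level(C)>=2
    A->D: in-degree(D)=1, level(D)>=2
    A->E: in-degree(E)=1, level(E)>=2
  process B: level=1
    B->C: in-degree(C)=0, level(C)=2, enqueue
    B->D: in-degree(D)=0, level(D)=2, enqueue
    B->E: in-degree(E)=0, level(E)=2, enqueue
  process C: level=2
  process D: level=2
  process E: level=2
All levels: A:1, B:1, C:2, D:2, E:2, F:0
level(D) = 2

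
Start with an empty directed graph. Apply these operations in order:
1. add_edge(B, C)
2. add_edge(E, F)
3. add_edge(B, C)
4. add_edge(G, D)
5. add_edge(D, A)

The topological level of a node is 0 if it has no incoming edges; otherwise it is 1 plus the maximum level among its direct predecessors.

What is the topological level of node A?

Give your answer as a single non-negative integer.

Answer: 2

Derivation:
Op 1: add_edge(B, C). Edges now: 1
Op 2: add_edge(E, F). Edges now: 2
Op 3: add_edge(B, C) (duplicate, no change). Edges now: 2
Op 4: add_edge(G, D). Edges now: 3
Op 5: add_edge(D, A). Edges now: 4
Compute levels (Kahn BFS):
  sources (in-degree 0): B, E, G
  process B: level=0
    B->C: in-degree(C)=0, level(C)=1, enqueue
  process E: level=0
    E->F: in-degree(F)=0, level(F)=1, enqueue
  process G: level=0
    G->D: in-degree(D)=0, level(D)=1, enqueue
  process C: level=1
  process F: level=1
  process D: level=1
    D->A: in-degree(A)=0, level(A)=2, enqueue
  process A: level=2
All levels: A:2, B:0, C:1, D:1, E:0, F:1, G:0
level(A) = 2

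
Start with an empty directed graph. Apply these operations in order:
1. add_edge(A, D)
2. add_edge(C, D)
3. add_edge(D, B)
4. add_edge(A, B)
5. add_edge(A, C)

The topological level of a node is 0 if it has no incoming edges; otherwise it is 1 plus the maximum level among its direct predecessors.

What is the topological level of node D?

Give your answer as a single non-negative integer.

Op 1: add_edge(A, D). Edges now: 1
Op 2: add_edge(C, D). Edges now: 2
Op 3: add_edge(D, B). Edges now: 3
Op 4: add_edge(A, B). Edges now: 4
Op 5: add_edge(A, C). Edges now: 5
Compute levels (Kahn BFS):
  sources (in-degree 0): A
  process A: level=0
    A->B: in-degree(B)=1, level(B)>=1
    A->C: in-degree(C)=0, level(C)=1, enqueue
    A->D: in-degree(D)=1, level(D)>=1
  process C: level=1
    C->D: in-degree(D)=0, level(D)=2, enqueue
  process D: level=2
    D->B: in-degree(B)=0, level(B)=3, enqueue
  process B: level=3
All levels: A:0, B:3, C:1, D:2
level(D) = 2

Answer: 2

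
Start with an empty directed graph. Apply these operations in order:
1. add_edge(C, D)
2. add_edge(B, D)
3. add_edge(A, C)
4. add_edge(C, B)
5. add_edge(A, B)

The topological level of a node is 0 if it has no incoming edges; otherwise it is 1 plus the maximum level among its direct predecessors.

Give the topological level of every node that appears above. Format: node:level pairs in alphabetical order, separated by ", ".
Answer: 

Answer: A:0, B:2, C:1, D:3

Derivation:
Op 1: add_edge(C, D). Edges now: 1
Op 2: add_edge(B, D). Edges now: 2
Op 3: add_edge(A, C). Edges now: 3
Op 4: add_edge(C, B). Edges now: 4
Op 5: add_edge(A, B). Edges now: 5
Compute levels (Kahn BFS):
  sources (in-degree 0): A
  process A: level=0
    A->B: in-degree(B)=1, level(B)>=1
    A->C: in-degree(C)=0, level(C)=1, enqueue
  process C: level=1
    C->B: in-degree(B)=0, level(B)=2, enqueue
    C->D: in-degree(D)=1, level(D)>=2
  process B: level=2
    B->D: in-degree(D)=0, level(D)=3, enqueue
  process D: level=3
All levels: A:0, B:2, C:1, D:3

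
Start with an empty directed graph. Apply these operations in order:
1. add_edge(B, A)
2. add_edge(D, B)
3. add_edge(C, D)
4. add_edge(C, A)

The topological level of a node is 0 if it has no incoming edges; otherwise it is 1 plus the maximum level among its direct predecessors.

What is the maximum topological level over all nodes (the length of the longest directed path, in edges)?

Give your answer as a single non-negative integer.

Answer: 3

Derivation:
Op 1: add_edge(B, A). Edges now: 1
Op 2: add_edge(D, B). Edges now: 2
Op 3: add_edge(C, D). Edges now: 3
Op 4: add_edge(C, A). Edges now: 4
Compute levels (Kahn BFS):
  sources (in-degree 0): C
  process C: level=0
    C->A: in-degree(A)=1, level(A)>=1
    C->D: in-degree(D)=0, level(D)=1, enqueue
  process D: level=1
    D->B: in-degree(B)=0, level(B)=2, enqueue
  process B: level=2
    B->A: in-degree(A)=0, level(A)=3, enqueue
  process A: level=3
All levels: A:3, B:2, C:0, D:1
max level = 3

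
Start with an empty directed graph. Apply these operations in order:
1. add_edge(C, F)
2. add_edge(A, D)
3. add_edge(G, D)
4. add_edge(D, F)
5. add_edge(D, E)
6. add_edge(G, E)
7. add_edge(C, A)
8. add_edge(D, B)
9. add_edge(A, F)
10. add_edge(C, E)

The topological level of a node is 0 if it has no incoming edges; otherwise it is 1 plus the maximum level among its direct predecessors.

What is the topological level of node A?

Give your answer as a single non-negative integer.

Op 1: add_edge(C, F). Edges now: 1
Op 2: add_edge(A, D). Edges now: 2
Op 3: add_edge(G, D). Edges now: 3
Op 4: add_edge(D, F). Edges now: 4
Op 5: add_edge(D, E). Edges now: 5
Op 6: add_edge(G, E). Edges now: 6
Op 7: add_edge(C, A). Edges now: 7
Op 8: add_edge(D, B). Edges now: 8
Op 9: add_edge(A, F). Edges now: 9
Op 10: add_edge(C, E). Edges now: 10
Compute levels (Kahn BFS):
  sources (in-degree 0): C, G
  process C: level=0
    C->A: in-degree(A)=0, level(A)=1, enqueue
    C->E: in-degree(E)=2, level(E)>=1
    C->F: in-degree(F)=2, level(F)>=1
  process G: level=0
    G->D: in-degree(D)=1, level(D)>=1
    G->E: in-degree(E)=1, level(E)>=1
  process A: level=1
    A->D: in-degree(D)=0, level(D)=2, enqueue
    A->F: in-degree(F)=1, level(F)>=2
  process D: level=2
    D->B: in-degree(B)=0, level(B)=3, enqueue
    D->E: in-degree(E)=0, level(E)=3, enqueue
    D->F: in-degree(F)=0, level(F)=3, enqueue
  process B: level=3
  process E: level=3
  process F: level=3
All levels: A:1, B:3, C:0, D:2, E:3, F:3, G:0
level(A) = 1

Answer: 1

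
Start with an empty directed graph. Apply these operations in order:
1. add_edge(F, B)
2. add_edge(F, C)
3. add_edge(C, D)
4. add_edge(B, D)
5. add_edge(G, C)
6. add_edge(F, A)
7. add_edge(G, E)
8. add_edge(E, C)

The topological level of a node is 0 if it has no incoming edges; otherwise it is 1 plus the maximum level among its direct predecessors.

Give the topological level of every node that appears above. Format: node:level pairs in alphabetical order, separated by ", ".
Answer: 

Answer: A:1, B:1, C:2, D:3, E:1, F:0, G:0

Derivation:
Op 1: add_edge(F, B). Edges now: 1
Op 2: add_edge(F, C). Edges now: 2
Op 3: add_edge(C, D). Edges now: 3
Op 4: add_edge(B, D). Edges now: 4
Op 5: add_edge(G, C). Edges now: 5
Op 6: add_edge(F, A). Edges now: 6
Op 7: add_edge(G, E). Edges now: 7
Op 8: add_edge(E, C). Edges now: 8
Compute levels (Kahn BFS):
  sources (in-degree 0): F, G
  process F: level=0
    F->A: in-degree(A)=0, level(A)=1, enqueue
    F->B: in-degree(B)=0, level(B)=1, enqueue
    F->C: in-degree(C)=2, level(C)>=1
  process G: level=0
    G->C: in-degree(C)=1, level(C)>=1
    G->E: in-degree(E)=0, level(E)=1, enqueue
  process A: level=1
  process B: level=1
    B->D: in-degree(D)=1, level(D)>=2
  process E: level=1
    E->C: in-degree(C)=0, level(C)=2, enqueue
  process C: level=2
    C->D: in-degree(D)=0, level(D)=3, enqueue
  process D: level=3
All levels: A:1, B:1, C:2, D:3, E:1, F:0, G:0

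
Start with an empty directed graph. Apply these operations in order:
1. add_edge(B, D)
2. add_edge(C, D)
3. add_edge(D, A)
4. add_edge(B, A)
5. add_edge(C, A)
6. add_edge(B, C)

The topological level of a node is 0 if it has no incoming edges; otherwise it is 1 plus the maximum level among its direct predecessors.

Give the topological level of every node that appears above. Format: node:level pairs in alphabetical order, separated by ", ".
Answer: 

Op 1: add_edge(B, D). Edges now: 1
Op 2: add_edge(C, D). Edges now: 2
Op 3: add_edge(D, A). Edges now: 3
Op 4: add_edge(B, A). Edges now: 4
Op 5: add_edge(C, A). Edges now: 5
Op 6: add_edge(B, C). Edges now: 6
Compute levels (Kahn BFS):
  sources (in-degree 0): B
  process B: level=0
    B->A: in-degree(A)=2, level(A)>=1
    B->C: in-degree(C)=0, level(C)=1, enqueue
    B->D: in-degree(D)=1, level(D)>=1
  process C: level=1
    C->A: in-degree(A)=1, level(A)>=2
    C->D: in-degree(D)=0, level(D)=2, enqueue
  process D: level=2
    D->A: in-degree(A)=0, level(A)=3, enqueue
  process A: level=3
All levels: A:3, B:0, C:1, D:2

Answer: A:3, B:0, C:1, D:2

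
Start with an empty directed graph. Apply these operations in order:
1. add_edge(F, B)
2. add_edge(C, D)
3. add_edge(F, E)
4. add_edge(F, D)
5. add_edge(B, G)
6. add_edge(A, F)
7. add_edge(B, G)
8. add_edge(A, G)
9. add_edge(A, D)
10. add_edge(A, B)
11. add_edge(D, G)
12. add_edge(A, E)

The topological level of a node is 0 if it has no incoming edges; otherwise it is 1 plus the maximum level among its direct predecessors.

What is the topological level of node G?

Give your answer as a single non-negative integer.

Answer: 3

Derivation:
Op 1: add_edge(F, B). Edges now: 1
Op 2: add_edge(C, D). Edges now: 2
Op 3: add_edge(F, E). Edges now: 3
Op 4: add_edge(F, D). Edges now: 4
Op 5: add_edge(B, G). Edges now: 5
Op 6: add_edge(A, F). Edges now: 6
Op 7: add_edge(B, G) (duplicate, no change). Edges now: 6
Op 8: add_edge(A, G). Edges now: 7
Op 9: add_edge(A, D). Edges now: 8
Op 10: add_edge(A, B). Edges now: 9
Op 11: add_edge(D, G). Edges now: 10
Op 12: add_edge(A, E). Edges now: 11
Compute levels (Kahn BFS):
  sources (in-degree 0): A, C
  process A: level=0
    A->B: in-degree(B)=1, level(B)>=1
    A->D: in-degree(D)=2, level(D)>=1
    A->E: in-degree(E)=1, level(E)>=1
    A->F: in-degree(F)=0, level(F)=1, enqueue
    A->G: in-degree(G)=2, level(G)>=1
  process C: level=0
    C->D: in-degree(D)=1, level(D)>=1
  process F: level=1
    F->B: in-degree(B)=0, level(B)=2, enqueue
    F->D: in-degree(D)=0, level(D)=2, enqueue
    F->E: in-degree(E)=0, level(E)=2, enqueue
  process B: level=2
    B->G: in-degree(G)=1, level(G)>=3
  process D: level=2
    D->G: in-degree(G)=0, level(G)=3, enqueue
  process E: level=2
  process G: level=3
All levels: A:0, B:2, C:0, D:2, E:2, F:1, G:3
level(G) = 3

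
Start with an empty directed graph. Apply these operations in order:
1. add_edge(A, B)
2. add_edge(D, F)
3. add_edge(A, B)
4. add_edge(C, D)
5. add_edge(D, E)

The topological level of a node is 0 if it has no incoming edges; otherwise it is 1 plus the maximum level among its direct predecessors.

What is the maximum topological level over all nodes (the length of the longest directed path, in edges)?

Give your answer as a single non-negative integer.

Op 1: add_edge(A, B). Edges now: 1
Op 2: add_edge(D, F). Edges now: 2
Op 3: add_edge(A, B) (duplicate, no change). Edges now: 2
Op 4: add_edge(C, D). Edges now: 3
Op 5: add_edge(D, E). Edges now: 4
Compute levels (Kahn BFS):
  sources (in-degree 0): A, C
  process A: level=0
    A->B: in-degree(B)=0, level(B)=1, enqueue
  process C: level=0
    C->D: in-degree(D)=0, level(D)=1, enqueue
  process B: level=1
  process D: level=1
    D->E: in-degree(E)=0, level(E)=2, enqueue
    D->F: in-degree(F)=0, level(F)=2, enqueue
  process E: level=2
  process F: level=2
All levels: A:0, B:1, C:0, D:1, E:2, F:2
max level = 2

Answer: 2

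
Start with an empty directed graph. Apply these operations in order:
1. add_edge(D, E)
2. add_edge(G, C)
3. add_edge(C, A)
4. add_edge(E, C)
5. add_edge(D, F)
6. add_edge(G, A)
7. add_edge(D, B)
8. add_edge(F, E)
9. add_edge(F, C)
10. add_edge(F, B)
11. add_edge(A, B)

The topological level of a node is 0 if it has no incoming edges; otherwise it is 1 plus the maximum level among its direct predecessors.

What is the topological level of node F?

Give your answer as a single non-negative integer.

Answer: 1

Derivation:
Op 1: add_edge(D, E). Edges now: 1
Op 2: add_edge(G, C). Edges now: 2
Op 3: add_edge(C, A). Edges now: 3
Op 4: add_edge(E, C). Edges now: 4
Op 5: add_edge(D, F). Edges now: 5
Op 6: add_edge(G, A). Edges now: 6
Op 7: add_edge(D, B). Edges now: 7
Op 8: add_edge(F, E). Edges now: 8
Op 9: add_edge(F, C). Edges now: 9
Op 10: add_edge(F, B). Edges now: 10
Op 11: add_edge(A, B). Edges now: 11
Compute levels (Kahn BFS):
  sources (in-degree 0): D, G
  process D: level=0
    D->B: in-degree(B)=2, level(B)>=1
    D->E: in-degree(E)=1, level(E)>=1
    D->F: in-degree(F)=0, level(F)=1, enqueue
  process G: level=0
    G->A: in-degree(A)=1, level(A)>=1
    G->C: in-degree(C)=2, level(C)>=1
  process F: level=1
    F->B: in-degree(B)=1, level(B)>=2
    F->C: in-degree(C)=1, level(C)>=2
    F->E: in-degree(E)=0, level(E)=2, enqueue
  process E: level=2
    E->C: in-degree(C)=0, level(C)=3, enqueue
  process C: level=3
    C->A: in-degree(A)=0, level(A)=4, enqueue
  process A: level=4
    A->B: in-degree(B)=0, level(B)=5, enqueue
  process B: level=5
All levels: A:4, B:5, C:3, D:0, E:2, F:1, G:0
level(F) = 1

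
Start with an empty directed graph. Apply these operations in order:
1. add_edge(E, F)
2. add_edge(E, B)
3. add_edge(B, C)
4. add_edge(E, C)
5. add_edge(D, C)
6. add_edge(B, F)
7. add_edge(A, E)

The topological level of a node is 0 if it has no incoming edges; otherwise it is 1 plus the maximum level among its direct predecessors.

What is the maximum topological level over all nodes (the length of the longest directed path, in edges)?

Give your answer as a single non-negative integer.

Answer: 3

Derivation:
Op 1: add_edge(E, F). Edges now: 1
Op 2: add_edge(E, B). Edges now: 2
Op 3: add_edge(B, C). Edges now: 3
Op 4: add_edge(E, C). Edges now: 4
Op 5: add_edge(D, C). Edges now: 5
Op 6: add_edge(B, F). Edges now: 6
Op 7: add_edge(A, E). Edges now: 7
Compute levels (Kahn BFS):
  sources (in-degree 0): A, D
  process A: level=0
    A->E: in-degree(E)=0, level(E)=1, enqueue
  process D: level=0
    D->C: in-degree(C)=2, level(C)>=1
  process E: level=1
    E->B: in-degree(B)=0, level(B)=2, enqueue
    E->C: in-degree(C)=1, level(C)>=2
    E->F: in-degree(F)=1, level(F)>=2
  process B: level=2
    B->C: in-degree(C)=0, level(C)=3, enqueue
    B->F: in-degree(F)=0, level(F)=3, enqueue
  process C: level=3
  process F: level=3
All levels: A:0, B:2, C:3, D:0, E:1, F:3
max level = 3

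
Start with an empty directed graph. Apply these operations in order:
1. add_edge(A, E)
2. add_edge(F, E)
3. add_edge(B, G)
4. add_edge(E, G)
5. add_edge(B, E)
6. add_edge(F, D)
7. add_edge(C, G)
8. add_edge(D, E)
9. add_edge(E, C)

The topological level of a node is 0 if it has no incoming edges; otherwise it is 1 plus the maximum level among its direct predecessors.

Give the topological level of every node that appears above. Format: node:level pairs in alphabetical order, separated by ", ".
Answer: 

Answer: A:0, B:0, C:3, D:1, E:2, F:0, G:4

Derivation:
Op 1: add_edge(A, E). Edges now: 1
Op 2: add_edge(F, E). Edges now: 2
Op 3: add_edge(B, G). Edges now: 3
Op 4: add_edge(E, G). Edges now: 4
Op 5: add_edge(B, E). Edges now: 5
Op 6: add_edge(F, D). Edges now: 6
Op 7: add_edge(C, G). Edges now: 7
Op 8: add_edge(D, E). Edges now: 8
Op 9: add_edge(E, C). Edges now: 9
Compute levels (Kahn BFS):
  sources (in-degree 0): A, B, F
  process A: level=0
    A->E: in-degree(E)=3, level(E)>=1
  process B: level=0
    B->E: in-degree(E)=2, level(E)>=1
    B->G: in-degree(G)=2, level(G)>=1
  process F: level=0
    F->D: in-degree(D)=0, level(D)=1, enqueue
    F->E: in-degree(E)=1, level(E)>=1
  process D: level=1
    D->E: in-degree(E)=0, level(E)=2, enqueue
  process E: level=2
    E->C: in-degree(C)=0, level(C)=3, enqueue
    E->G: in-degree(G)=1, level(G)>=3
  process C: level=3
    C->G: in-degree(G)=0, level(G)=4, enqueue
  process G: level=4
All levels: A:0, B:0, C:3, D:1, E:2, F:0, G:4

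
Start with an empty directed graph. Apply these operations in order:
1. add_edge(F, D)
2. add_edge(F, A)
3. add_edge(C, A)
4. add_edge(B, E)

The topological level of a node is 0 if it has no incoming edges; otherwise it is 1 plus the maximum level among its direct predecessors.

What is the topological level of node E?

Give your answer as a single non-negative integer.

Answer: 1

Derivation:
Op 1: add_edge(F, D). Edges now: 1
Op 2: add_edge(F, A). Edges now: 2
Op 3: add_edge(C, A). Edges now: 3
Op 4: add_edge(B, E). Edges now: 4
Compute levels (Kahn BFS):
  sources (in-degree 0): B, C, F
  process B: level=0
    B->E: in-degree(E)=0, level(E)=1, enqueue
  process C: level=0
    C->A: in-degree(A)=1, level(A)>=1
  process F: level=0
    F->A: in-degree(A)=0, level(A)=1, enqueue
    F->D: in-degree(D)=0, level(D)=1, enqueue
  process E: level=1
  process A: level=1
  process D: level=1
All levels: A:1, B:0, C:0, D:1, E:1, F:0
level(E) = 1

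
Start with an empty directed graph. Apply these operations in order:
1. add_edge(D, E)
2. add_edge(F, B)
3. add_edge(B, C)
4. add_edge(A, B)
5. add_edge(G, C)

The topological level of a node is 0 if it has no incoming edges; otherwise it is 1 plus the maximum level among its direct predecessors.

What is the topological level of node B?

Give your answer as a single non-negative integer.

Op 1: add_edge(D, E). Edges now: 1
Op 2: add_edge(F, B). Edges now: 2
Op 3: add_edge(B, C). Edges now: 3
Op 4: add_edge(A, B). Edges now: 4
Op 5: add_edge(G, C). Edges now: 5
Compute levels (Kahn BFS):
  sources (in-degree 0): A, D, F, G
  process A: level=0
    A->B: in-degree(B)=1, level(B)>=1
  process D: level=0
    D->E: in-degree(E)=0, level(E)=1, enqueue
  process F: level=0
    F->B: in-degree(B)=0, level(B)=1, enqueue
  process G: level=0
    G->C: in-degree(C)=1, level(C)>=1
  process E: level=1
  process B: level=1
    B->C: in-degree(C)=0, level(C)=2, enqueue
  process C: level=2
All levels: A:0, B:1, C:2, D:0, E:1, F:0, G:0
level(B) = 1

Answer: 1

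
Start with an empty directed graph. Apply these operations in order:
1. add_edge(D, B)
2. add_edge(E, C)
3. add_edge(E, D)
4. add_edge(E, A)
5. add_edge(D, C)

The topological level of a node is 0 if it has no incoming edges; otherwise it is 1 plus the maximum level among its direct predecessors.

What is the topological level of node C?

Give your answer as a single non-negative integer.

Op 1: add_edge(D, B). Edges now: 1
Op 2: add_edge(E, C). Edges now: 2
Op 3: add_edge(E, D). Edges now: 3
Op 4: add_edge(E, A). Edges now: 4
Op 5: add_edge(D, C). Edges now: 5
Compute levels (Kahn BFS):
  sources (in-degree 0): E
  process E: level=0
    E->A: in-degree(A)=0, level(A)=1, enqueue
    E->C: in-degree(C)=1, level(C)>=1
    E->D: in-degree(D)=0, level(D)=1, enqueue
  process A: level=1
  process D: level=1
    D->B: in-degree(B)=0, level(B)=2, enqueue
    D->C: in-degree(C)=0, level(C)=2, enqueue
  process B: level=2
  process C: level=2
All levels: A:1, B:2, C:2, D:1, E:0
level(C) = 2

Answer: 2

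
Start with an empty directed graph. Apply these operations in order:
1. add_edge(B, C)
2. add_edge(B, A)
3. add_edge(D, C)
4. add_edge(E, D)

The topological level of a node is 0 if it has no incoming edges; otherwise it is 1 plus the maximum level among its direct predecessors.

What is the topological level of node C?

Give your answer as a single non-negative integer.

Answer: 2

Derivation:
Op 1: add_edge(B, C). Edges now: 1
Op 2: add_edge(B, A). Edges now: 2
Op 3: add_edge(D, C). Edges now: 3
Op 4: add_edge(E, D). Edges now: 4
Compute levels (Kahn BFS):
  sources (in-degree 0): B, E
  process B: level=0
    B->A: in-degree(A)=0, level(A)=1, enqueue
    B->C: in-degree(C)=1, level(C)>=1
  process E: level=0
    E->D: in-degree(D)=0, level(D)=1, enqueue
  process A: level=1
  process D: level=1
    D->C: in-degree(C)=0, level(C)=2, enqueue
  process C: level=2
All levels: A:1, B:0, C:2, D:1, E:0
level(C) = 2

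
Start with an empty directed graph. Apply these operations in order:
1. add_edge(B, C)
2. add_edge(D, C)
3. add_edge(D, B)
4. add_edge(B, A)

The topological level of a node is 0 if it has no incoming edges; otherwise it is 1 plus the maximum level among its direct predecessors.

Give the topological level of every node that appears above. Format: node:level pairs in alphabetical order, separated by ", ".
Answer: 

Op 1: add_edge(B, C). Edges now: 1
Op 2: add_edge(D, C). Edges now: 2
Op 3: add_edge(D, B). Edges now: 3
Op 4: add_edge(B, A). Edges now: 4
Compute levels (Kahn BFS):
  sources (in-degree 0): D
  process D: level=0
    D->B: in-degree(B)=0, level(B)=1, enqueue
    D->C: in-degree(C)=1, level(C)>=1
  process B: level=1
    B->A: in-degree(A)=0, level(A)=2, enqueue
    B->C: in-degree(C)=0, level(C)=2, enqueue
  process A: level=2
  process C: level=2
All levels: A:2, B:1, C:2, D:0

Answer: A:2, B:1, C:2, D:0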